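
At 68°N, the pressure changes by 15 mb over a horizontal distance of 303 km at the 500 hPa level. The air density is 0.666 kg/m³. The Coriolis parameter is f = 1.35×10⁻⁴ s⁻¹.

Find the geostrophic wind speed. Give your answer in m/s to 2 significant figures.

55 m/s

Pressure gradient: |∂P/∂n| = 1500 Pa / 303000 m = 4.95×10⁻³ Pa/m
Geostrophic balance (pressure-gradient force = Coriolis force):
V_g = (1/(fρ)) |∂P/∂n| = 4.95×10⁻³ / (1.35×10⁻⁴ × 0.666) = 55.1 m/s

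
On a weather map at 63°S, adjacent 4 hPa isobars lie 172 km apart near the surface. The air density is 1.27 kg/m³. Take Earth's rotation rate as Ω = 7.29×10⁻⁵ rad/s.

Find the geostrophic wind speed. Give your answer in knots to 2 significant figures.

27 knots

Coriolis parameter at 63°S:
f = 2Ω sin φ = 2 × 7.29×10⁻⁵ × sin 63° = 1.30×10⁻⁴ s⁻¹
Pressure gradient: |∂P/∂n| = 400 Pa / 172000 m = 2.33×10⁻³ Pa/m
Geostrophic balance (pressure-gradient force = Coriolis force):
V_g = (1/(fρ)) |∂P/∂n| = 2.33×10⁻³ / (1.30×10⁻⁴ × 1.27) = 14.1 m/s
Converting: 14.1 m/s × 1.944 = 27 knots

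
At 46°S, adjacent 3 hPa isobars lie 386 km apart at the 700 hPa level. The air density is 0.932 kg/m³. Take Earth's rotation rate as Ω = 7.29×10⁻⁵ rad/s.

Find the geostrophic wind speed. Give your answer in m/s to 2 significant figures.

8.0 m/s

Coriolis parameter at 46°S:
f = 2Ω sin φ = 2 × 7.29×10⁻⁵ × sin 46° = 1.05×10⁻⁴ s⁻¹
Pressure gradient: |∂P/∂n| = 300 Pa / 386000 m = 7.77×10⁻⁴ Pa/m
Geostrophic balance (pressure-gradient force = Coriolis force):
V_g = (1/(fρ)) |∂P/∂n| = 7.77×10⁻⁴ / (1.05×10⁻⁴ × 0.932) = 7.95 m/s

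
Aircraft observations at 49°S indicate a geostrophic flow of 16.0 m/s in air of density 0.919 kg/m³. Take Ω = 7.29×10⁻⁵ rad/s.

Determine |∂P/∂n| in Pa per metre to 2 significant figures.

1.6×10⁻³ Pa/m

Coriolis parameter at 49°S:
f = 2Ω sin φ = 2 × 7.29×10⁻⁵ × sin 49° = 1.10×10⁻⁴ s⁻¹
Geostrophic balance rearranged: |∂P/∂n| = f ρ V_g
|∂P/∂n| = 1.10×10⁻⁴ × 0.919 × 16.0 = 1.62×10⁻³ Pa/m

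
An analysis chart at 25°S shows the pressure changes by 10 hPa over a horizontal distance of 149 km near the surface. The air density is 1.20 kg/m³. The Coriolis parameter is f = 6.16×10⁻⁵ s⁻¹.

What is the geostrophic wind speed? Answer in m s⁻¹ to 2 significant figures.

Pressure gradient: |∂P/∂n| = 1000 Pa / 149000 m = 6.71×10⁻³ Pa/m
Geostrophic balance (pressure-gradient force = Coriolis force):
V_g = (1/(fρ)) |∂P/∂n| = 6.71×10⁻³ / (6.16×10⁻⁵ × 1.20) = 90.8 m/s

91 m s⁻¹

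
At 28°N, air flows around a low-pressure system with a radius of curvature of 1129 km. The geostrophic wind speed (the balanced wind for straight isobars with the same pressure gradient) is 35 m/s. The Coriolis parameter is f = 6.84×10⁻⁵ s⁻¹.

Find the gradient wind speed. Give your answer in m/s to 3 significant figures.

26.1 m/s

Around a low, centrifugal force acts outward with Coriolis, so pressure-gradient force balances both:
(1/ρ)|∂P/∂n| = fV + V²/R  →  V² + fR·V − fR·V_g = 0
With fR = 6.84×10⁻⁵ × 1129×10³ m = 77.2 m/s:
V = [−fR + √((fR)² + 4 fR V_g)]/2 = [−77.2 + √(77.2² + 4×77.2×35)]/2 = 26.1 m/s
Subgeostrophic (V < V_g = 35 m/s), as expected around a low.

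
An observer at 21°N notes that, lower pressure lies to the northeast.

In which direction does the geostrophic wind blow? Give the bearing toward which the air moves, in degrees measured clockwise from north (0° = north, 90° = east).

135°

The pressure-gradient force points toward the northeast (bearing 045°).
Geostrophic balance: in the Northern Hemisphere the Coriolis force deflects motion to the right, so the geostrophic wind blows 90° to the right of the pressure-gradient force (low pressure on the left).
Rotating 045° by 90° clockwise gives 135° — the wind blows toward the southeast.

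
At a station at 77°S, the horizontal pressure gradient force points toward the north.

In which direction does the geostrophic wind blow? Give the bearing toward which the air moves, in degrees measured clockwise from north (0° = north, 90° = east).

The pressure-gradient force points toward the north (bearing 000°).
Geostrophic balance: in the Southern Hemisphere the Coriolis force deflects motion to the left, so the geostrophic wind blows 90° to the left of the pressure-gradient force (low pressure on the right).
Rotating 000° by 90° counterclockwise gives 270° — the wind blows toward the west.

270°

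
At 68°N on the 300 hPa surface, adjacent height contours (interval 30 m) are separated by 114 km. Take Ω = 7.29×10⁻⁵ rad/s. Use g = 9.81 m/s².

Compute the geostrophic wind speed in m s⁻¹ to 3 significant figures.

19.1 m s⁻¹

Coriolis parameter at 68°N:
f = 2Ω sin φ = 2 × 7.29×10⁻⁵ × sin 68° = 1.35×10⁻⁴ s⁻¹
Height gradient: |∂Z/∂n| = 30 m / 114000 m = 2.63×10⁻⁴
On a pressure surface, geostrophic balance gives V_g = (g/f)|∂Z/∂n|:
V_g = 9.81 × 2.63×10⁻⁴ / 1.35×10⁻⁴ = 19.1 m/s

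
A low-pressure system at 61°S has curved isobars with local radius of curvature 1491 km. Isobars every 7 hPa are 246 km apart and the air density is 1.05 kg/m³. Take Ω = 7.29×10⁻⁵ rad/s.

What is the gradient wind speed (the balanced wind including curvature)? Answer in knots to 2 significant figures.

Coriolis parameter at 61°S:
f = 2Ω sin φ = 2 × 7.29×10⁻⁵ × sin 61° = 1.28×10⁻⁴ s⁻¹
Pressure gradient: |∂P/∂n| = 700 Pa / 246000 m = 2.85×10⁻³ Pa/m
Geostrophic speed: V_g = |∂P/∂n|/(fρ) = 2.85×10⁻³/(1.28×10⁻⁴ × 1.05) = 21.3 m/s
Around a low, centrifugal force acts outward with Coriolis, so pressure-gradient force balances both:
(1/ρ)|∂P/∂n| = fV + V²/R  →  V² + fR·V − fR·V_g = 0
With fR = 1.28×10⁻⁴ × 1491×10³ m = 190 m/s:
V = [−fR + √((fR)² + 4 fR V_g)]/2 = [−190 + √(190² + 4×190×21.3)]/2 = 19.3 m/s
Subgeostrophic (V < V_g = 21.3 m/s), as expected around a low.
Converting: 19.3 m/s × 1.944 = 38 knots

38 knots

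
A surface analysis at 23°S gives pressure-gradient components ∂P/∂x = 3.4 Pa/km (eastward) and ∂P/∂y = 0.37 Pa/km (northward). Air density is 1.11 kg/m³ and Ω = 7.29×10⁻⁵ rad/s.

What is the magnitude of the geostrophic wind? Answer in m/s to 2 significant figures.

54 m/s

Coriolis parameter at 23°S:
f = 2Ω sin φ = 2 × 7.29×10⁻⁵ × sin 23° = 5.70×10⁻⁵ s⁻¹
In the Southern Hemisphere f is negative: f = −5.70×10⁻⁵ s⁻¹.
Component geostrophic relations (x east, y north):
u_g = −(1/(fρ)) ∂P/∂y,  v_g = (1/(fρ)) ∂P/∂x
u_g = −(0.37×10⁻³)/(−5.70×10⁻⁵ × 1.11) = 5.85 m/s;  v_g = (3.4×10⁻³)/(−5.70×10⁻⁵ × 1.11) = −53.8 m/s
|V_g| = √(u_g² + v_g²) = 54.1 m/s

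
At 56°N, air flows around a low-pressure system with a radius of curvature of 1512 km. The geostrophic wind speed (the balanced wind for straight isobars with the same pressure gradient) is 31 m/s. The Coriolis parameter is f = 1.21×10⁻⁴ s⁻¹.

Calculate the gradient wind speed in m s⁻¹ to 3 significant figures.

27.0 m s⁻¹

Around a low, centrifugal force acts outward with Coriolis, so pressure-gradient force balances both:
(1/ρ)|∂P/∂n| = fV + V²/R  →  V² + fR·V − fR·V_g = 0
With fR = 1.21×10⁻⁴ × 1512×10³ m = 183 m/s:
V = [−fR + √((fR)² + 4 fR V_g)]/2 = [−183 + √(183² + 4×183×31)]/2 = 27 m/s
Subgeostrophic (V < V_g = 31 m/s), as expected around a low.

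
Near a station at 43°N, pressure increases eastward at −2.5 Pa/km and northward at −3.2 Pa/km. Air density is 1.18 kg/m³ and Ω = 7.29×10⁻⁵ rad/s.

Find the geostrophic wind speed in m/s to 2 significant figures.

Coriolis parameter at 43°N:
f = 2Ω sin φ = 2 × 7.29×10⁻⁵ × sin 43° = 9.94×10⁻⁵ s⁻¹
Component geostrophic relations (x east, y north):
u_g = −(1/(fρ)) ∂P/∂y,  v_g = (1/(fρ)) ∂P/∂x
u_g = −(−3.2×10⁻³)/(9.94×10⁻⁵ × 1.18) = 27.3 m/s;  v_g = (−2.5×10⁻³)/(9.94×10⁻⁵ × 1.18) = −21.3 m/s
|V_g| = √(u_g² + v_g²) = 34.6 m/s

35 m/s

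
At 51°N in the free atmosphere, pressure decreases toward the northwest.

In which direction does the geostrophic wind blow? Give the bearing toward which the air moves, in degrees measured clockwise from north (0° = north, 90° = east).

045°

The pressure-gradient force points toward the northwest (bearing 315°).
Geostrophic balance: in the Northern Hemisphere the Coriolis force deflects motion to the right, so the geostrophic wind blows 90° to the right of the pressure-gradient force (low pressure on the left).
Rotating 315° by 90° clockwise gives 045° — the wind blows toward the northeast.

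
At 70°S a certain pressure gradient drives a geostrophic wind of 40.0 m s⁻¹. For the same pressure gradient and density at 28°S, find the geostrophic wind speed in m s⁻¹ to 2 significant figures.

80 m s⁻¹

With the same pressure gradient and density, V_g ∝ 1/f ∝ 1/sin φ.
V₂ = V₁ · sin φ₁ / sin φ₂ = 40.0 × sin 70° / sin 28°
V₂ = 40.0 × 0.9397/0.4695 = 80 m s⁻¹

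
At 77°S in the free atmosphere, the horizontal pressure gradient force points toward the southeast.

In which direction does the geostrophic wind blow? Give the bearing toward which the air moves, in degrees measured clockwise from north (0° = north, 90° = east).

The pressure-gradient force points toward the southeast (bearing 135°).
Geostrophic balance: in the Southern Hemisphere the Coriolis force deflects motion to the left, so the geostrophic wind blows 90° to the left of the pressure-gradient force (low pressure on the right).
Rotating 135° by 90° counterclockwise gives 045° — the wind blows toward the northeast.

045°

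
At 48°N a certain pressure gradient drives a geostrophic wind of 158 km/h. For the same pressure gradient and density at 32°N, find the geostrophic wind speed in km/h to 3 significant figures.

222 km/h

With the same pressure gradient and density, V_g ∝ 1/f ∝ 1/sin φ.
V₂ = V₁ · sin φ₁ / sin φ₂ = 158 × sin 48° / sin 32°
V₂ = 158 × 0.7431/0.5299 = 222 km/h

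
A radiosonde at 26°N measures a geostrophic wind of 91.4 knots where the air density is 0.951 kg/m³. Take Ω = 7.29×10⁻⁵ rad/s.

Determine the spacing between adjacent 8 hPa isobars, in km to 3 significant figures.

280 km

Coriolis parameter at 26°N:
f = 2Ω sin φ = 2 × 7.29×10⁻⁵ × sin 26° = 6.39×10⁻⁵ s⁻¹
Wind speed in SI: 91.4 knots = 47.0 m/s
Geostrophic balance rearranged: |∂P/∂n| = f ρ V_g
|∂P/∂n| = 6.39×10⁻⁵ × 0.951 × 47.0 = 2.86×10⁻³ Pa/m
Isobar spacing: Δn = ΔP/|∂P/∂n| = 800 Pa / 2.86×10⁻³ Pa/m = 279915 m ≈ 280 km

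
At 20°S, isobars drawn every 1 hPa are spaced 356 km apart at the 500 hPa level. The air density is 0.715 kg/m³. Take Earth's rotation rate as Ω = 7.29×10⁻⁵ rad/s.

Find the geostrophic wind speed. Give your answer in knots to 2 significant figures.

15 knots

Coriolis parameter at 20°S:
f = 2Ω sin φ = 2 × 7.29×10⁻⁵ × sin 20° = 4.99×10⁻⁵ s⁻¹
Pressure gradient: |∂P/∂n| = 100 Pa / 356000 m = 2.81×10⁻⁴ Pa/m
Geostrophic balance (pressure-gradient force = Coriolis force):
V_g = (1/(fρ)) |∂P/∂n| = 2.81×10⁻⁴ / (4.99×10⁻⁵ × 0.715) = 7.88 m/s
Converting: 7.88 m/s × 1.944 = 15 knots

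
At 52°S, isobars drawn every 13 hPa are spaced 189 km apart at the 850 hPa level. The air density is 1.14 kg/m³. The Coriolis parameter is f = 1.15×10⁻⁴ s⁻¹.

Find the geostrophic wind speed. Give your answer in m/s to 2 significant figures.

Pressure gradient: |∂P/∂n| = 1300 Pa / 189000 m = 6.88×10⁻³ Pa/m
Geostrophic balance (pressure-gradient force = Coriolis force):
V_g = (1/(fρ)) |∂P/∂n| = 6.88×10⁻³ / (1.15×10⁻⁴ × 1.14) = 52.5 m/s

52 m/s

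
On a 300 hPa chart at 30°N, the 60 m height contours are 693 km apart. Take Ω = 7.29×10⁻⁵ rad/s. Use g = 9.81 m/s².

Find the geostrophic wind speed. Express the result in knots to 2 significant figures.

Coriolis parameter at 30°N:
f = 2Ω sin φ = 2 × 7.29×10⁻⁵ × sin 30° = 7.29×10⁻⁵ s⁻¹
Height gradient: |∂Z/∂n| = 60 m / 693000 m = 8.66×10⁻⁵
On a pressure surface, geostrophic balance gives V_g = (g/f)|∂Z/∂n|:
V_g = 9.81 × 8.66×10⁻⁵ / 7.29×10⁻⁵ = 11.7 m/s
Converting: 11.7 m/s × 1.944 = 23 knots

23 knots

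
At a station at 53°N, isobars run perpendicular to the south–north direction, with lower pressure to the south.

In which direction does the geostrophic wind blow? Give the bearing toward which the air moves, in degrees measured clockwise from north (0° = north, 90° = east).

270°

The pressure-gradient force points toward the south (bearing 180°).
Geostrophic balance: in the Northern Hemisphere the Coriolis force deflects motion to the right, so the geostrophic wind blows 90° to the right of the pressure-gradient force (low pressure on the left).
Rotating 180° by 90° clockwise gives 270° — the wind blows toward the west.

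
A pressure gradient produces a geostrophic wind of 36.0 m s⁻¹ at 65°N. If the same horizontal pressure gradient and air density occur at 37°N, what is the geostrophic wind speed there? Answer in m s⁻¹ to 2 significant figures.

54 m s⁻¹

With the same pressure gradient and density, V_g ∝ 1/f ∝ 1/sin φ.
V₂ = V₁ · sin φ₁ / sin φ₂ = 36.0 × sin 65° / sin 37°
V₂ = 36.0 × 0.9063/0.6018 = 54 m s⁻¹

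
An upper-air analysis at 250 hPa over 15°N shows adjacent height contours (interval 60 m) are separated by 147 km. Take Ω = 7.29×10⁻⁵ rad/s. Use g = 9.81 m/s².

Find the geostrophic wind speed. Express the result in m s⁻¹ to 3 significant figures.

106 m s⁻¹

Coriolis parameter at 15°N:
f = 2Ω sin φ = 2 × 7.29×10⁻⁵ × sin 15° = 3.77×10⁻⁵ s⁻¹
Height gradient: |∂Z/∂n| = 60 m / 147000 m = 4.08×10⁻⁴
On a pressure surface, geostrophic balance gives V_g = (g/f)|∂Z/∂n|:
V_g = 9.81 × 4.08×10⁻⁴ / 3.77×10⁻⁵ = 106 m/s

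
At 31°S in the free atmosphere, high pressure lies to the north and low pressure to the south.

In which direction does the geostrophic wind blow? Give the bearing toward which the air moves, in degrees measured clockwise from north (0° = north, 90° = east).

The pressure-gradient force points toward the south (bearing 180°).
Geostrophic balance: in the Southern Hemisphere the Coriolis force deflects motion to the left, so the geostrophic wind blows 90° to the left of the pressure-gradient force (low pressure on the right).
Rotating 180° by 90° counterclockwise gives 090° — the wind blows toward the east.

090°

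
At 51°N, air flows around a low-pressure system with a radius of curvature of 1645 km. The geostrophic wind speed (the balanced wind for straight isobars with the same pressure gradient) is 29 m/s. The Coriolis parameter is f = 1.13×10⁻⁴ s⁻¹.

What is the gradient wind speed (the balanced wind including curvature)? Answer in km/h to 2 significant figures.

Around a low, centrifugal force acts outward with Coriolis, so pressure-gradient force balances both:
(1/ρ)|∂P/∂n| = fV + V²/R  →  V² + fR·V − fR·V_g = 0
With fR = 1.13×10⁻⁴ × 1645×10³ m = 186 m/s:
V = [−fR + √((fR)² + 4 fR V_g)]/2 = [−186 + √(186² + 4×186×29)]/2 = 25.5 m/s
Subgeostrophic (V < V_g = 29 m/s), as expected around a low.
Converting: 25.5 m/s × 3.6 = 92 km/h

92 km/h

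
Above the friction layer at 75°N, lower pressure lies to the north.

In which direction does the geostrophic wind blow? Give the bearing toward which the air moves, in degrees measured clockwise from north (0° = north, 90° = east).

090°

The pressure-gradient force points toward the north (bearing 000°).
Geostrophic balance: in the Northern Hemisphere the Coriolis force deflects motion to the right, so the geostrophic wind blows 90° to the right of the pressure-gradient force (low pressure on the left).
Rotating 000° by 90° clockwise gives 090° — the wind blows toward the east.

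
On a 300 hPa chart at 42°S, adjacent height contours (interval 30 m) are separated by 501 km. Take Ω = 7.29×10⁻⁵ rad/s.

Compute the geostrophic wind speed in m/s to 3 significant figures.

Coriolis parameter at 42°S:
f = 2Ω sin φ = 2 × 7.29×10⁻⁵ × sin 42° = 9.76×10⁻⁵ s⁻¹
Height gradient: |∂Z/∂n| = 30 m / 501000 m = 5.99×10⁻⁵
On a pressure surface, geostrophic balance gives V_g = (g/f)|∂Z/∂n|:
V_g = 9.81 × 5.99×10⁻⁵ / 9.76×10⁻⁵ = 6.02 m/s

6.02 m/s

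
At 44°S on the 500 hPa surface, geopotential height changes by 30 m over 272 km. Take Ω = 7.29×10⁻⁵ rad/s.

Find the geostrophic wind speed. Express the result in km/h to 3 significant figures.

38.5 km/h

Coriolis parameter at 44°S:
f = 2Ω sin φ = 2 × 7.29×10⁻⁵ × sin 44° = 1.01×10⁻⁴ s⁻¹
Height gradient: |∂Z/∂n| = 30 m / 272000 m = 1.10×10⁻⁴
On a pressure surface, geostrophic balance gives V_g = (g/f)|∂Z/∂n|:
V_g = 9.81 × 1.10×10⁻⁴ / 1.01×10⁻⁴ = 10.7 m/s
Converting: 10.7 m/s × 3.6 = 38.5 km/h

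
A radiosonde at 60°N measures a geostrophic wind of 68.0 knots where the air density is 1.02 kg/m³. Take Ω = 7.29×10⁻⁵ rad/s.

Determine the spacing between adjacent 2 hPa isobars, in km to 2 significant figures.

44 km

Coriolis parameter at 60°N:
f = 2Ω sin φ = 2 × 7.29×10⁻⁵ × sin 60° = 1.26×10⁻⁴ s⁻¹
Wind speed in SI: 68.0 knots = 35.0 m/s
Geostrophic balance rearranged: |∂P/∂n| = f ρ V_g
|∂P/∂n| = 1.26×10⁻⁴ × 1.02 × 35.0 = 4.51×10⁻³ Pa/m
Isobar spacing: Δn = ΔP/|∂P/∂n| = 200 Pa / 4.51×10⁻³ Pa/m = 44391 m ≈ 44 km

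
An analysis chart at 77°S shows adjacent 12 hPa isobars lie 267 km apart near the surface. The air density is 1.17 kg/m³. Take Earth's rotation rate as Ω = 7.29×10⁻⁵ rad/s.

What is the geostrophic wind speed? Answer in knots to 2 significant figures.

Coriolis parameter at 77°S:
f = 2Ω sin φ = 2 × 7.29×10⁻⁵ × sin 77° = 1.42×10⁻⁴ s⁻¹
Pressure gradient: |∂P/∂n| = 1200 Pa / 267000 m = 4.49×10⁻³ Pa/m
Geostrophic balance (pressure-gradient force = Coriolis force):
V_g = (1/(fρ)) |∂P/∂n| = 4.49×10⁻³ / (1.42×10⁻⁴ × 1.17) = 27.0 m/s
Converting: 27.0 m/s × 1.944 = 53 knots

53 knots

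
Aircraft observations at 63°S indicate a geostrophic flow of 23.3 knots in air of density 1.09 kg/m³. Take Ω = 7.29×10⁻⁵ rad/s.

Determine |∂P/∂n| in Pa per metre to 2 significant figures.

1.7×10⁻³ Pa/m

Coriolis parameter at 63°S:
f = 2Ω sin φ = 2 × 7.29×10⁻⁵ × sin 63° = 1.30×10⁻⁴ s⁻¹
Wind speed in SI: 23.3 knots = 12.0 m/s
Geostrophic balance rearranged: |∂P/∂n| = f ρ V_g
|∂P/∂n| = 1.30×10⁻⁴ × 1.09 × 12.0 = 1.70×10⁻³ Pa/m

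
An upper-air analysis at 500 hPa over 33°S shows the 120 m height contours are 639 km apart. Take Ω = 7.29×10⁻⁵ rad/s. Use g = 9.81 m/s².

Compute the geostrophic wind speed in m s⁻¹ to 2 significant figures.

Coriolis parameter at 33°S:
f = 2Ω sin φ = 2 × 7.29×10⁻⁵ × sin 33° = 7.94×10⁻⁵ s⁻¹
Height gradient: |∂Z/∂n| = 120 m / 639000 m = 1.88×10⁻⁴
On a pressure surface, geostrophic balance gives V_g = (g/f)|∂Z/∂n|:
V_g = 9.81 × 1.88×10⁻⁴ / 7.94×10⁻⁵ = 23.2 m/s

23 m s⁻¹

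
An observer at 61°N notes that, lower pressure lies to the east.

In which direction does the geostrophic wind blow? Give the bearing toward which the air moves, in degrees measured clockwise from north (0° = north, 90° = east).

180°

The pressure-gradient force points toward the east (bearing 090°).
Geostrophic balance: in the Northern Hemisphere the Coriolis force deflects motion to the right, so the geostrophic wind blows 90° to the right of the pressure-gradient force (low pressure on the left).
Rotating 090° by 90° clockwise gives 180° — the wind blows toward the south.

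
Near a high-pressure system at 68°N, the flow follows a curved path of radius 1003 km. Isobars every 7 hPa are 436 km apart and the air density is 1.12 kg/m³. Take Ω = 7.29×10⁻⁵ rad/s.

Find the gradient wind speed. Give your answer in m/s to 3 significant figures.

11.6 m/s

Coriolis parameter at 68°N:
f = 2Ω sin φ = 2 × 7.29×10⁻⁵ × sin 68° = 1.35×10⁻⁴ s⁻¹
Pressure gradient: |∂P/∂n| = 700 Pa / 436000 m = 1.61×10⁻³ Pa/m
Geostrophic speed: V_g = |∂P/∂n|/(fρ) = 1.61×10⁻³/(1.35×10⁻⁴ × 1.12) = 10.6 m/s
Around a high, pressure-gradient force acts outward with centrifugal, so Coriolis balances both:
fV = (1/ρ)|∂P/∂n| + V²/R  →  V² − fR·V + fR·V_g = 0
With fR = 1.35×10⁻⁴ × 1003×10³ m = 136 m/s:
V = [fR − √((fR)² − 4 fR V_g)]/2 = [136 − √(136² − 4×136×10.6)]/2 = 11.6 m/s
Supergeostrophic (V > V_g = 10.6 m/s), as expected around a high.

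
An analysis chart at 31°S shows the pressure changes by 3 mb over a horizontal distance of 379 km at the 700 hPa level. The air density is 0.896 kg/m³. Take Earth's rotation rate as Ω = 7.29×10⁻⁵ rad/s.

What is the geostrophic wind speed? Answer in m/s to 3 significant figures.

11.8 m/s

Coriolis parameter at 31°S:
f = 2Ω sin φ = 2 × 7.29×10⁻⁵ × sin 31° = 7.51×10⁻⁵ s⁻¹
Pressure gradient: |∂P/∂n| = 300 Pa / 379000 m = 7.92×10⁻⁴ Pa/m
Geostrophic balance (pressure-gradient force = Coriolis force):
V_g = (1/(fρ)) |∂P/∂n| = 7.92×10⁻⁴ / (7.51×10⁻⁵ × 0.896) = 11.8 m/s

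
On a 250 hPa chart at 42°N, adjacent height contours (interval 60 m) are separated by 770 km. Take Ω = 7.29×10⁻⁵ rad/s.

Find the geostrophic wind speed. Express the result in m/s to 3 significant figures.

Coriolis parameter at 42°N:
f = 2Ω sin φ = 2 × 7.29×10⁻⁵ × sin 42° = 9.76×10⁻⁵ s⁻¹
Height gradient: |∂Z/∂n| = 60 m / 770000 m = 7.79×10⁻⁵
On a pressure surface, geostrophic balance gives V_g = (g/f)|∂Z/∂n|:
V_g = 9.81 × 7.79×10⁻⁵ / 9.76×10⁻⁵ = 7.84 m/s

7.84 m/s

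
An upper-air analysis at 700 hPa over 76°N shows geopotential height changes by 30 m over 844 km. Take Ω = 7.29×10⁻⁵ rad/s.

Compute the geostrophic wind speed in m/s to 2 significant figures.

2.5 m/s

Coriolis parameter at 76°N:
f = 2Ω sin φ = 2 × 7.29×10⁻⁵ × sin 76° = 1.41×10⁻⁴ s⁻¹
Height gradient: |∂Z/∂n| = 30 m / 844000 m = 3.55×10⁻⁵
On a pressure surface, geostrophic balance gives V_g = (g/f)|∂Z/∂n|:
V_g = 9.81 × 3.55×10⁻⁵ / 1.41×10⁻⁴ = 2.46 m/s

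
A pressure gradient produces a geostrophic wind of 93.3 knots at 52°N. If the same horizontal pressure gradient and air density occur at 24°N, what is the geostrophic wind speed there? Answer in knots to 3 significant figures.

With the same pressure gradient and density, V_g ∝ 1/f ∝ 1/sin φ.
V₂ = V₁ · sin φ₁ / sin φ₂ = 93.3 × sin 52° / sin 24°
V₂ = 93.3 × 0.7880/0.4067 = 181 knots

181 knots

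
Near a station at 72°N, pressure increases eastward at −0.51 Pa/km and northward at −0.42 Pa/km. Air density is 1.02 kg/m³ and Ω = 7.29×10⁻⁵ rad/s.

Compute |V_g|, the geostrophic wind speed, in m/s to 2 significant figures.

4.7 m/s

Coriolis parameter at 72°N:
f = 2Ω sin φ = 2 × 7.29×10⁻⁵ × sin 72° = 1.39×10⁻⁴ s⁻¹
Component geostrophic relations (x east, y north):
u_g = −(1/(fρ)) ∂P/∂y,  v_g = (1/(fρ)) ∂P/∂x
u_g = −(−0.42×10⁻³)/(1.39×10⁻⁴ × 1.02) = 2.97 m/s;  v_g = (−0.51×10⁻³)/(1.39×10⁻⁴ × 1.02) = −3.61 m/s
|V_g| = √(u_g² + v_g²) = 4.67 m/s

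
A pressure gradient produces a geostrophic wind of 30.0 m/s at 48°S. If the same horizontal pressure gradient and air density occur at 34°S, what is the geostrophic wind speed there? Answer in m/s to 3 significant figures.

With the same pressure gradient and density, V_g ∝ 1/f ∝ 1/sin φ.
V₂ = V₁ · sin φ₁ / sin φ₂ = 30.0 × sin 48° / sin 34°
V₂ = 30.0 × 0.7431/0.5592 = 39.9 m/s

39.9 m/s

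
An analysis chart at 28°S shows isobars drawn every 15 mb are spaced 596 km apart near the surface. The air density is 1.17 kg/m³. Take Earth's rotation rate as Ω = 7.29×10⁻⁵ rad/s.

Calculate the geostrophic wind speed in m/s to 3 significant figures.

Coriolis parameter at 28°S:
f = 2Ω sin φ = 2 × 7.29×10⁻⁵ × sin 28° = 6.84×10⁻⁵ s⁻¹
Pressure gradient: |∂P/∂n| = 1500 Pa / 596000 m = 2.52×10⁻³ Pa/m
Geostrophic balance (pressure-gradient force = Coriolis force):
V_g = (1/(fρ)) |∂P/∂n| = 2.52×10⁻³ / (6.84×10⁻⁵ × 1.17) = 31.4 m/s

31.4 m/s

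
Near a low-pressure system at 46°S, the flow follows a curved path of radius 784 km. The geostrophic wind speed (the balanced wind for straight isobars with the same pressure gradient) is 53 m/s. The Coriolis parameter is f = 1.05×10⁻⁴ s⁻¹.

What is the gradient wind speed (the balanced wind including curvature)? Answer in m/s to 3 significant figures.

Around a low, centrifugal force acts outward with Coriolis, so pressure-gradient force balances both:
(1/ρ)|∂P/∂n| = fV + V²/R  →  V² + fR·V − fR·V_g = 0
With fR = 1.05×10⁻⁴ × 784×10³ m = 82.3 m/s:
V = [−fR + √((fR)² + 4 fR V_g)]/2 = [−82.3 + √(82.3² + 4×82.3×53)]/2 = 36.7 m/s
Subgeostrophic (V < V_g = 53 m/s), as expected around a low.

36.7 m/s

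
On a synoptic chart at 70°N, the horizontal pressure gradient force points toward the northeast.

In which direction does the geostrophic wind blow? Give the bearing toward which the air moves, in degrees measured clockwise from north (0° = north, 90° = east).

The pressure-gradient force points toward the northeast (bearing 045°).
Geostrophic balance: in the Northern Hemisphere the Coriolis force deflects motion to the right, so the geostrophic wind blows 90° to the right of the pressure-gradient force (low pressure on the left).
Rotating 045° by 90° clockwise gives 135° — the wind blows toward the southeast.

135°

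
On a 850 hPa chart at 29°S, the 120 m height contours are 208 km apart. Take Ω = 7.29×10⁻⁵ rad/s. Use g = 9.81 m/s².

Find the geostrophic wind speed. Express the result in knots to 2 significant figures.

Coriolis parameter at 29°S:
f = 2Ω sin φ = 2 × 7.29×10⁻⁵ × sin 29° = 7.07×10⁻⁵ s⁻¹
Height gradient: |∂Z/∂n| = 120 m / 208000 m = 5.77×10⁻⁴
On a pressure surface, geostrophic balance gives V_g = (g/f)|∂Z/∂n|:
V_g = 9.81 × 5.77×10⁻⁴ / 7.07×10⁻⁵ = 80.1 m/s
Converting: 80.1 m/s × 1.944 = 160 knots

160 knots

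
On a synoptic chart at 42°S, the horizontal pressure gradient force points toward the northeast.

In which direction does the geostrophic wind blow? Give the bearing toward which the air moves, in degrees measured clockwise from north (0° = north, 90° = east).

The pressure-gradient force points toward the northeast (bearing 045°).
Geostrophic balance: in the Southern Hemisphere the Coriolis force deflects motion to the left, so the geostrophic wind blows 90° to the left of the pressure-gradient force (low pressure on the right).
Rotating 045° by 90° counterclockwise gives 315° — the wind blows toward the northwest.

315°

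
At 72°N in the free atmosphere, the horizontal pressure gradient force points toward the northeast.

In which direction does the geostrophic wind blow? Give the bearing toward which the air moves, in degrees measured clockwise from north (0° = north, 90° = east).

135°

The pressure-gradient force points toward the northeast (bearing 045°).
Geostrophic balance: in the Northern Hemisphere the Coriolis force deflects motion to the right, so the geostrophic wind blows 90° to the right of the pressure-gradient force (low pressure on the left).
Rotating 045° by 90° clockwise gives 135° — the wind blows toward the southeast.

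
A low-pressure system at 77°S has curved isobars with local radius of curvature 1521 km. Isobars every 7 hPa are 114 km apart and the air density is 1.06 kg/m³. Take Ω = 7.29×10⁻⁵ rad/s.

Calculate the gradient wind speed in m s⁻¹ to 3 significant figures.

35.1 m s⁻¹

Coriolis parameter at 77°S:
f = 2Ω sin φ = 2 × 7.29×10⁻⁵ × sin 77° = 1.42×10⁻⁴ s⁻¹
Pressure gradient: |∂P/∂n| = 700 Pa / 114000 m = 6.14×10⁻³ Pa/m
Geostrophic speed: V_g = |∂P/∂n|/(fρ) = 6.14×10⁻³/(1.42×10⁻⁴ × 1.06) = 40.8 m/s
Around a low, centrifugal force acts outward with Coriolis, so pressure-gradient force balances both:
(1/ρ)|∂P/∂n| = fV + V²/R  →  V² + fR·V − fR·V_g = 0
With fR = 1.42×10⁻⁴ × 1521×10³ m = 216 m/s:
V = [−fR + √((fR)² + 4 fR V_g)]/2 = [−216 + √(216² + 4×216×40.8)]/2 = 35.1 m/s
Subgeostrophic (V < V_g = 40.8 m/s), as expected around a low.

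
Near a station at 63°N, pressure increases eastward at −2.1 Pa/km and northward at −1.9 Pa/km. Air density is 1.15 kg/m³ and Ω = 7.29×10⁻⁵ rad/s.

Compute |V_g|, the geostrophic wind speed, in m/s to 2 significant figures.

Coriolis parameter at 63°N:
f = 2Ω sin φ = 2 × 7.29×10⁻⁵ × sin 63° = 1.30×10⁻⁴ s⁻¹
Component geostrophic relations (x east, y north):
u_g = −(1/(fρ)) ∂P/∂y,  v_g = (1/(fρ)) ∂P/∂x
u_g = −(−1.9×10⁻³)/(1.30×10⁻⁴ × 1.15) = 12.7 m/s;  v_g = (−2.1×10⁻³)/(1.30×10⁻⁴ × 1.15) = −14.1 m/s
|V_g| = √(u_g² + v_g²) = 19.0 m/s

19 m/s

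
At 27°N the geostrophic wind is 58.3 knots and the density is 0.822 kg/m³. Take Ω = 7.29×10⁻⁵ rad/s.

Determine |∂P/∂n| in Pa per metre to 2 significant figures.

1.6×10⁻³ Pa/m

Coriolis parameter at 27°N:
f = 2Ω sin φ = 2 × 7.29×10⁻⁵ × sin 27° = 6.62×10⁻⁵ s⁻¹
Wind speed in SI: 58.3 knots = 30.0 m/s
Geostrophic balance rearranged: |∂P/∂n| = f ρ V_g
|∂P/∂n| = 6.62×10⁻⁵ × 0.822 × 30.0 = 1.63×10⁻³ Pa/m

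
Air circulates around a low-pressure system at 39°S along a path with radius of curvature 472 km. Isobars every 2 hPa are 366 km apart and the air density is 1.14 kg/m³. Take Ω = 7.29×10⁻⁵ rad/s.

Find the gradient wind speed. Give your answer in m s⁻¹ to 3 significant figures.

4.71 m s⁻¹

Coriolis parameter at 39°S:
f = 2Ω sin φ = 2 × 7.29×10⁻⁵ × sin 39° = 9.18×10⁻⁵ s⁻¹
Pressure gradient: |∂P/∂n| = 200 Pa / 366000 m = 5.46×10⁻⁴ Pa/m
Geostrophic speed: V_g = |∂P/∂n|/(fρ) = 5.46×10⁻⁴/(9.18×10⁻⁵ × 1.14) = 5.22 m/s
Around a low, centrifugal force acts outward with Coriolis, so pressure-gradient force balances both:
(1/ρ)|∂P/∂n| = fV + V²/R  →  V² + fR·V − fR·V_g = 0
With fR = 9.18×10⁻⁵ × 472×10³ m = 43.3 m/s:
V = [−fR + √((fR)² + 4 fR V_g)]/2 = [−43.3 + √(43.3² + 4×43.3×5.22)]/2 = 4.71 m/s
Subgeostrophic (V < V_g = 5.22 m/s), as expected around a low.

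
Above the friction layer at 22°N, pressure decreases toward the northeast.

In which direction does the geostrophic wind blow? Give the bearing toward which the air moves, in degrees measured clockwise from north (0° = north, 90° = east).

135°

The pressure-gradient force points toward the northeast (bearing 045°).
Geostrophic balance: in the Northern Hemisphere the Coriolis force deflects motion to the right, so the geostrophic wind blows 90° to the right of the pressure-gradient force (low pressure on the left).
Rotating 045° by 90° clockwise gives 135° — the wind blows toward the southeast.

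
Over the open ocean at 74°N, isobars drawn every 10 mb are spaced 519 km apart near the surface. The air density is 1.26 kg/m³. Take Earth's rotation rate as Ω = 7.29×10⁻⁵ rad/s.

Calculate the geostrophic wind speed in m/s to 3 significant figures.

10.9 m/s

Coriolis parameter at 74°N:
f = 2Ω sin φ = 2 × 7.29×10⁻⁵ × sin 74° = 1.40×10⁻⁴ s⁻¹
Pressure gradient: |∂P/∂n| = 1000 Pa / 519000 m = 1.93×10⁻³ Pa/m
Geostrophic balance (pressure-gradient force = Coriolis force):
V_g = (1/(fρ)) |∂P/∂n| = 1.93×10⁻³ / (1.40×10⁻⁴ × 1.26) = 10.9 m/s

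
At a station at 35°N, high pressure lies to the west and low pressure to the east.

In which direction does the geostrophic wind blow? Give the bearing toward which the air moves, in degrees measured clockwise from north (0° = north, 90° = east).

180°

The pressure-gradient force points toward the east (bearing 090°).
Geostrophic balance: in the Northern Hemisphere the Coriolis force deflects motion to the right, so the geostrophic wind blows 90° to the right of the pressure-gradient force (low pressure on the left).
Rotating 090° by 90° clockwise gives 180° — the wind blows toward the south.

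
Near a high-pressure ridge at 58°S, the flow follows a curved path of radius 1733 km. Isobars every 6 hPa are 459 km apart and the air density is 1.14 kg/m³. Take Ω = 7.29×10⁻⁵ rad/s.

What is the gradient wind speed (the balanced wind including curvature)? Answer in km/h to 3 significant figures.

Coriolis parameter at 58°S:
f = 2Ω sin φ = 2 × 7.29×10⁻⁵ × sin 58° = 1.24×10⁻⁴ s⁻¹
Pressure gradient: |∂P/∂n| = 600 Pa / 459000 m = 1.31×10⁻³ Pa/m
Geostrophic speed: V_g = |∂P/∂n|/(fρ) = 1.31×10⁻³/(1.24×10⁻⁴ × 1.14) = 9.27 m/s
Around a high, pressure-gradient force acts outward with centrifugal, so Coriolis balances both:
fV = (1/ρ)|∂P/∂n| + V²/R  →  V² − fR·V + fR·V_g = 0
With fR = 1.24×10⁻⁴ × 1733×10³ m = 214 m/s:
V = [fR − √((fR)² − 4 fR V_g)]/2 = [214 − √(214² − 4×214×9.27)]/2 = 9.71 m/s
Supergeostrophic (V > V_g = 9.27 m/s), as expected around a high.
Converting: 9.71 m/s × 3.6 = 35.0 km/h

35.0 km/h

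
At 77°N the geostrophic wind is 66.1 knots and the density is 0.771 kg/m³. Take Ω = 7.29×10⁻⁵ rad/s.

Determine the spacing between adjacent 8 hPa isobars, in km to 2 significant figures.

210 km

Coriolis parameter at 77°N:
f = 2Ω sin φ = 2 × 7.29×10⁻⁵ × sin 77° = 1.42×10⁻⁴ s⁻¹
Wind speed in SI: 66.1 knots = 34.0 m/s
Geostrophic balance rearranged: |∂P/∂n| = f ρ V_g
|∂P/∂n| = 1.42×10⁻⁴ × 0.771 × 34.0 = 3.72×10⁻³ Pa/m
Isobar spacing: Δn = ΔP/|∂P/∂n| = 800 Pa / 3.72×10⁻³ Pa/m = 214790 m ≈ 210 km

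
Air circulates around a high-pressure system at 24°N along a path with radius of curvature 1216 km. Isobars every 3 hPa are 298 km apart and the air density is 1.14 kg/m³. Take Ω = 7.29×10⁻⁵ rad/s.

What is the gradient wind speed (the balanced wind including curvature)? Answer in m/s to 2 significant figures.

21 m/s

Coriolis parameter at 24°N:
f = 2Ω sin φ = 2 × 7.29×10⁻⁵ × sin 24° = 5.93×10⁻⁵ s⁻¹
Pressure gradient: |∂P/∂n| = 300 Pa / 298000 m = 1.01×10⁻³ Pa/m
Geostrophic speed: V_g = |∂P/∂n|/(fρ) = 1.01×10⁻³/(5.93×10⁻⁵ × 1.14) = 14.9 m/s
Around a high, pressure-gradient force acts outward with centrifugal, so Coriolis balances both:
fV = (1/ρ)|∂P/∂n| + V²/R  →  V² − fR·V + fR·V_g = 0
With fR = 5.93×10⁻⁵ × 1216×10³ m = 72.1 m/s:
V = [fR − √((fR)² − 4 fR V_g)]/2 = [72.1 − √(72.1² − 4×72.1×14.9)]/2 = 21 m/s
Supergeostrophic (V > V_g = 14.9 m/s), as expected around a high.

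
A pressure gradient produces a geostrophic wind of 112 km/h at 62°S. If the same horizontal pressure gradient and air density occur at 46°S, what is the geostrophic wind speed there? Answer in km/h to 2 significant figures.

With the same pressure gradient and density, V_g ∝ 1/f ∝ 1/sin φ.
V₂ = V₁ · sin φ₁ / sin φ₂ = 112 × sin 62° / sin 46°
V₂ = 112 × 0.8829/0.7193 = 140 km/h

140 km/h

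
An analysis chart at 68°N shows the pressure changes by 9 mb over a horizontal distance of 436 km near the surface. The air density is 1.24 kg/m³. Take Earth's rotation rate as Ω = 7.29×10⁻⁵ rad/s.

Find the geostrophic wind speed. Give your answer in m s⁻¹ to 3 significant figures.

Coriolis parameter at 68°N:
f = 2Ω sin φ = 2 × 7.29×10⁻⁵ × sin 68° = 1.35×10⁻⁴ s⁻¹
Pressure gradient: |∂P/∂n| = 900 Pa / 436000 m = 2.06×10⁻³ Pa/m
Geostrophic balance (pressure-gradient force = Coriolis force):
V_g = (1/(fρ)) |∂P/∂n| = 2.06×10⁻³ / (1.35×10⁻⁴ × 1.24) = 12.3 m/s

12.3 m s⁻¹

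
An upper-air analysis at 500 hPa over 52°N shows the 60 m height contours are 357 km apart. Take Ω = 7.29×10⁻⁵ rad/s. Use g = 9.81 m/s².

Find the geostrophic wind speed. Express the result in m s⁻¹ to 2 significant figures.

Coriolis parameter at 52°N:
f = 2Ω sin φ = 2 × 7.29×10⁻⁵ × sin 52° = 1.15×10⁻⁴ s⁻¹
Height gradient: |∂Z/∂n| = 60 m / 357000 m = 1.68×10⁻⁴
On a pressure surface, geostrophic balance gives V_g = (g/f)|∂Z/∂n|:
V_g = 9.81 × 1.68×10⁻⁴ / 1.15×10⁻⁴ = 14.4 m/s

14 m s⁻¹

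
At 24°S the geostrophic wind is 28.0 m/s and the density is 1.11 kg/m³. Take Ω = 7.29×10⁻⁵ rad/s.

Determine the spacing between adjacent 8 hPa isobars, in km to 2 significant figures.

430 km

Coriolis parameter at 24°S:
f = 2Ω sin φ = 2 × 7.29×10⁻⁵ × sin 24° = 5.93×10⁻⁵ s⁻¹
Geostrophic balance rearranged: |∂P/∂n| = f ρ V_g
|∂P/∂n| = 5.93×10⁻⁵ × 1.11 × 28.0 = 1.84×10⁻³ Pa/m
Isobar spacing: Δn = ΔP/|∂P/∂n| = 800 Pa / 1.84×10⁻³ Pa/m = 434048 m ≈ 430 km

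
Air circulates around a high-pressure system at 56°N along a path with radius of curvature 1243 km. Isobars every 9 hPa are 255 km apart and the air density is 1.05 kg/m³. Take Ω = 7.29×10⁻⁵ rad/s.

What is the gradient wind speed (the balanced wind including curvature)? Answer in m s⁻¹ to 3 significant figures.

Coriolis parameter at 56°N:
f = 2Ω sin φ = 2 × 7.29×10⁻⁵ × sin 56° = 1.21×10⁻⁴ s⁻¹
Pressure gradient: |∂P/∂n| = 900 Pa / 255000 m = 3.53×10⁻³ Pa/m
Geostrophic speed: V_g = |∂P/∂n|/(fρ) = 3.53×10⁻³/(1.21×10⁻⁴ × 1.05) = 27.8 m/s
Around a high, pressure-gradient force acts outward with centrifugal, so Coriolis balances both:
fV = (1/ρ)|∂P/∂n| + V²/R  →  V² − fR·V + fR·V_g = 0
With fR = 1.21×10⁻⁴ × 1243×10³ m = 150 m/s:
V = [fR − √((fR)² − 4 fR V_g)]/2 = [150 − √(150² − 4×150×27.8)]/2 = 36.8 m/s
Supergeostrophic (V > V_g = 27.8 m/s), as expected around a high.

36.8 m s⁻¹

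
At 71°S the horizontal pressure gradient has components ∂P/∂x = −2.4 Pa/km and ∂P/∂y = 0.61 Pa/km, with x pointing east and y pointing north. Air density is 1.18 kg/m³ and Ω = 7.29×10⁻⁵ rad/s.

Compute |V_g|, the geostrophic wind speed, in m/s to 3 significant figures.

15.2 m/s

Coriolis parameter at 71°S:
f = 2Ω sin φ = 2 × 7.29×10⁻⁵ × sin 71° = 1.38×10⁻⁴ s⁻¹
In the Southern Hemisphere f is negative: f = −1.38×10⁻⁴ s⁻¹.
Component geostrophic relations (x east, y north):
u_g = −(1/(fρ)) ∂P/∂y,  v_g = (1/(fρ)) ∂P/∂x
u_g = −(0.61×10⁻³)/(−1.38×10⁻⁴ × 1.18) = 3.75 m/s;  v_g = (−2.4×10⁻³)/(−1.38×10⁻⁴ × 1.18) = 14.8 m/s
|V_g| = √(u_g² + v_g²) = 15.2 m/s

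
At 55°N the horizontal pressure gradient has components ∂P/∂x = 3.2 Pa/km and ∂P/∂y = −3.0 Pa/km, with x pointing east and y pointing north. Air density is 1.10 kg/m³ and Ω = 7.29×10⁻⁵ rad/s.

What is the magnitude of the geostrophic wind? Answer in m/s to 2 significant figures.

Coriolis parameter at 55°N:
f = 2Ω sin φ = 2 × 7.29×10⁻⁵ × sin 55° = 1.19×10⁻⁴ s⁻¹
Component geostrophic relations (x east, y north):
u_g = −(1/(fρ)) ∂P/∂y,  v_g = (1/(fρ)) ∂P/∂x
u_g = −(−3.0×10⁻³)/(1.19×10⁻⁴ × 1.10) = 22.8 m/s;  v_g = (3.2×10⁻³)/(1.19×10⁻⁴ × 1.10) = 24.4 m/s
|V_g| = √(u_g² + v_g²) = 33.4 m/s

33 m/s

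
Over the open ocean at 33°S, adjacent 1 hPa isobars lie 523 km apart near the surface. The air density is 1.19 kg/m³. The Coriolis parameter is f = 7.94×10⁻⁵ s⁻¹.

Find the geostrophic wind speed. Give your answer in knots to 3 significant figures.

3.93 knots

Pressure gradient: |∂P/∂n| = 100 Pa / 523000 m = 1.91×10⁻⁴ Pa/m
Geostrophic balance (pressure-gradient force = Coriolis force):
V_g = (1/(fρ)) |∂P/∂n| = 1.91×10⁻⁴ / (7.94×10⁻⁵ × 1.19) = 2.02 m/s
Converting: 2.02 m/s × 1.944 = 3.93 knots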